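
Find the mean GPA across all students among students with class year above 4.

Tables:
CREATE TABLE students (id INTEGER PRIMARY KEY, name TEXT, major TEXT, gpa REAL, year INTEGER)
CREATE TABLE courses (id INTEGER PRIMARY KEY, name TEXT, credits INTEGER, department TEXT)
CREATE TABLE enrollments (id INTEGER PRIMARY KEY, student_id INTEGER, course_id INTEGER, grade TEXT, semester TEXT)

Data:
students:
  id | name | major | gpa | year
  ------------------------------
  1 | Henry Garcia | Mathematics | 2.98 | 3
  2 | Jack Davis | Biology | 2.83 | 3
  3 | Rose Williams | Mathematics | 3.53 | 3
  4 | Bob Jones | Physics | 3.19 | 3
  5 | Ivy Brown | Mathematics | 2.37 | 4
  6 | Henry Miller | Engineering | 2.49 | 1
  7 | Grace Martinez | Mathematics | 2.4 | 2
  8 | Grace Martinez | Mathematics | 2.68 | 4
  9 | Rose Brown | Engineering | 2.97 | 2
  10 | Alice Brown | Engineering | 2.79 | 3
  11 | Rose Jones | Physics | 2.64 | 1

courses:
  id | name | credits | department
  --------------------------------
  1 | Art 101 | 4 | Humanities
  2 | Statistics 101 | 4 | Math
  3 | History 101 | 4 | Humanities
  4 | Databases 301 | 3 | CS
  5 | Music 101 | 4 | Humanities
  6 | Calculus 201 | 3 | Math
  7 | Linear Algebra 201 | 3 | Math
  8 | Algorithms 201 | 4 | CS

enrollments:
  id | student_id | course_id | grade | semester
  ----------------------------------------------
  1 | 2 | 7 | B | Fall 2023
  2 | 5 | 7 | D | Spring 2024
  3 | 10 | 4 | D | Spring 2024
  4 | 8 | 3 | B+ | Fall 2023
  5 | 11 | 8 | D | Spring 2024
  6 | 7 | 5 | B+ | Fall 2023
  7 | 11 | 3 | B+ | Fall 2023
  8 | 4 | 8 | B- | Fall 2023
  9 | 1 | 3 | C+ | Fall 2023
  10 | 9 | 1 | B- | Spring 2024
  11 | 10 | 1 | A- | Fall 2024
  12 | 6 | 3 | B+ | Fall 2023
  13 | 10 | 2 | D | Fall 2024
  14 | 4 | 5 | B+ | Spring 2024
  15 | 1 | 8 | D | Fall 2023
SELECT AVG(gpa) FROM students WHERE year > 4

Execution result:
NULL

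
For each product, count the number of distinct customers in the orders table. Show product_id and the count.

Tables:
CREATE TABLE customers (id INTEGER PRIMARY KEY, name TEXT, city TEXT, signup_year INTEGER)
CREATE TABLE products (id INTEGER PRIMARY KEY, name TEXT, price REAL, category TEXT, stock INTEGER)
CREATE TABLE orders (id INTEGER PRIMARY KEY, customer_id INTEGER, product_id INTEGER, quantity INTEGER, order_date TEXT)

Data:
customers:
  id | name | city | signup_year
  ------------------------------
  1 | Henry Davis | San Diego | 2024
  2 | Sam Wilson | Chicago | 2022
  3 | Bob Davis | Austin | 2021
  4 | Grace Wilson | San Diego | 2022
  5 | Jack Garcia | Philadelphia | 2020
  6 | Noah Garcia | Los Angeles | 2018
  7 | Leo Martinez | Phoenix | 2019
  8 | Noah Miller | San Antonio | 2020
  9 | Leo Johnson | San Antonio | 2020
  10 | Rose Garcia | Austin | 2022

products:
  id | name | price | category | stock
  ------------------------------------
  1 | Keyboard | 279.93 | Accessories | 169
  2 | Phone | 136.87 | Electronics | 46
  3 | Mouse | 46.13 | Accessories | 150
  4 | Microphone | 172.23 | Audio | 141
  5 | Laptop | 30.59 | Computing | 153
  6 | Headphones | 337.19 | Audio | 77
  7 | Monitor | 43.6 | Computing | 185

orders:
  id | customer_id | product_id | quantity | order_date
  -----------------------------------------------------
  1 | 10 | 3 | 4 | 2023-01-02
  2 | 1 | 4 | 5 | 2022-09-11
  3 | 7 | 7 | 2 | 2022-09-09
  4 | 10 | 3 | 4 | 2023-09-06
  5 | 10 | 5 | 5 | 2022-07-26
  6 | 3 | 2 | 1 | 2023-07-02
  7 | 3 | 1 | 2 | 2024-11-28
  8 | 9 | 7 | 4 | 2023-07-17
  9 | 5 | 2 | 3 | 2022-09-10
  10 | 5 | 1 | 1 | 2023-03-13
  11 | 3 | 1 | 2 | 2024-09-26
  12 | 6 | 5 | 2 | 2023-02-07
SELECT product_id, COUNT(DISTINCT customer_id) AS distinct_customer_count FROM orders GROUP BY product_id

Execution result:
product_id | distinct_customer_count
1 | 2
2 | 2
3 | 1
4 | 1
5 | 2
7 | 2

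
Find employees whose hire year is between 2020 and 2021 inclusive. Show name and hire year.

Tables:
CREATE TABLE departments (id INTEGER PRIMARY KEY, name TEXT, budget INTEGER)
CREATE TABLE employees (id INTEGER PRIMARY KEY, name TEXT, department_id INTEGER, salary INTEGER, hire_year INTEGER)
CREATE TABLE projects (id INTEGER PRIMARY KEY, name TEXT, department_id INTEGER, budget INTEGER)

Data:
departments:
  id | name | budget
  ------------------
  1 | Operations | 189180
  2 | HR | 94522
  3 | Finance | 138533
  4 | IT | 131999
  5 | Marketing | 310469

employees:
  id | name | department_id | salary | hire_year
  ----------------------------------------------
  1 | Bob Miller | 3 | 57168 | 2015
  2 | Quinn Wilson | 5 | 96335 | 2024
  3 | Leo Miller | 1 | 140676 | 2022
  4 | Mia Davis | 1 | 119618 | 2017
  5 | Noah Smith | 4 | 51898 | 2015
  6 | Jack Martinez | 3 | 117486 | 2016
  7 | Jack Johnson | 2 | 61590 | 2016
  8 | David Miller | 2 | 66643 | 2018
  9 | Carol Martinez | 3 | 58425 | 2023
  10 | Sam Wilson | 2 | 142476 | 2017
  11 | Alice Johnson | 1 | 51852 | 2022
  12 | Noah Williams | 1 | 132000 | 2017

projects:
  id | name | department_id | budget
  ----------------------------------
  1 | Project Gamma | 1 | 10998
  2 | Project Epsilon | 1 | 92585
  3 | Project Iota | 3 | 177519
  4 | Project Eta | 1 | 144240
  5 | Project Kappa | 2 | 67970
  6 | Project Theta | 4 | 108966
SELECT name, hire_year FROM employees WHERE hire_year BETWEEN 2020 AND 2021

Execution result:
(no rows)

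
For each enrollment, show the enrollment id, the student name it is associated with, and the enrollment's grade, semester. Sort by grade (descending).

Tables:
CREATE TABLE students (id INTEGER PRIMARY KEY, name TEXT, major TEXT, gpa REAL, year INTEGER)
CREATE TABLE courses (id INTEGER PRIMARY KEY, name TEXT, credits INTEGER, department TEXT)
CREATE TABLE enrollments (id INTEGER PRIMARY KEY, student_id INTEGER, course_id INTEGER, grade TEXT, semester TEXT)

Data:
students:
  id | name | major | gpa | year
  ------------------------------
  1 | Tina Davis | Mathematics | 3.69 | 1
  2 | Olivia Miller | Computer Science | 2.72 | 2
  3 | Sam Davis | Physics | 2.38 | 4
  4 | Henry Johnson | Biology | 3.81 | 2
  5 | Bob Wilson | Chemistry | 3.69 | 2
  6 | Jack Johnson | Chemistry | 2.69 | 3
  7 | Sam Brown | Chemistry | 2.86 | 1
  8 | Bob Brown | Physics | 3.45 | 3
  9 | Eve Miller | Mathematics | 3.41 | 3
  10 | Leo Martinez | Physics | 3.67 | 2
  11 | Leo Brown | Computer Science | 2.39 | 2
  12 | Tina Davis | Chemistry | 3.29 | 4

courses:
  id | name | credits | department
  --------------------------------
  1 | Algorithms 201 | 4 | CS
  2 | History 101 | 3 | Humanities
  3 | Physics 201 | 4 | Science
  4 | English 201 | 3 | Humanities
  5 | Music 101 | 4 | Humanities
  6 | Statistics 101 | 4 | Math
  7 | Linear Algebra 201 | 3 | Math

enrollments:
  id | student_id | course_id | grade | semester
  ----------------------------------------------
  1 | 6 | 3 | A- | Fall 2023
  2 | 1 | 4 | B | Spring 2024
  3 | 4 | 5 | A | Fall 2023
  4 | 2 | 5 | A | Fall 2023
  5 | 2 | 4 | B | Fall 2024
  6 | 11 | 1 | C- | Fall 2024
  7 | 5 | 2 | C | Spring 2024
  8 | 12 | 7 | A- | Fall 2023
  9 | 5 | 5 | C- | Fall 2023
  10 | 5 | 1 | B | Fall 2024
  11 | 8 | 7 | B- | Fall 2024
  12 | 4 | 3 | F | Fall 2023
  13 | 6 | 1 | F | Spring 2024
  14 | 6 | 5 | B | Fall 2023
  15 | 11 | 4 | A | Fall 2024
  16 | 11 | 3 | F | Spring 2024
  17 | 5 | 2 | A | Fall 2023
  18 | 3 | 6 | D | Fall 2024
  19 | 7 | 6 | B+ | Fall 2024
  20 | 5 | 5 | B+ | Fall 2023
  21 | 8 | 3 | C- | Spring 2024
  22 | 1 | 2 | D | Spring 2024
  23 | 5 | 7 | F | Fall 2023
SELECT c.id, p.name AS student, c.grade, c.semester FROM enrollments c JOIN students p ON c.student_id = p.id ORDER BY c.grade DESC

Execution result:
id | student | grade | semester
12 | Henry Johnson | F | Fall 2023
13 | Jack Johnson | F | Spring 2024
16 | Leo Brown | F | Spring 2024
23 | Bob Wilson | F | Fall 2023
18 | Sam Davis | D | Fall 2024
22 | Tina Davis | D | Spring 2024
6 | Leo Brown | C- | Fall 2024
9 | Bob Wilson | C- | Fall 2023
21 | Bob Brown | C- | Spring 2024
7 | Bob Wilson | C | Spring 2024
11 | Bob Brown | B- | Fall 2024
19 | Sam Brown | B+ | Fall 2024
20 | Bob Wilson | B+ | Fall 2023
2 | Tina Davis | B | Spring 2024
5 | Olivia Miller | B | Fall 2024
10 | Bob Wilson | B | Fall 2024
14 | Jack Johnson | B | Fall 2023
1 | Jack Johnson | A- | Fall 2023
8 | Tina Davis | A- | Fall 2023
3 | Henry Johnson | A | Fall 2023
4 | Olivia Miller | A | Fall 2023
15 | Leo Brown | A | Fall 2024
17 | Bob Wilson | A | Fall 2023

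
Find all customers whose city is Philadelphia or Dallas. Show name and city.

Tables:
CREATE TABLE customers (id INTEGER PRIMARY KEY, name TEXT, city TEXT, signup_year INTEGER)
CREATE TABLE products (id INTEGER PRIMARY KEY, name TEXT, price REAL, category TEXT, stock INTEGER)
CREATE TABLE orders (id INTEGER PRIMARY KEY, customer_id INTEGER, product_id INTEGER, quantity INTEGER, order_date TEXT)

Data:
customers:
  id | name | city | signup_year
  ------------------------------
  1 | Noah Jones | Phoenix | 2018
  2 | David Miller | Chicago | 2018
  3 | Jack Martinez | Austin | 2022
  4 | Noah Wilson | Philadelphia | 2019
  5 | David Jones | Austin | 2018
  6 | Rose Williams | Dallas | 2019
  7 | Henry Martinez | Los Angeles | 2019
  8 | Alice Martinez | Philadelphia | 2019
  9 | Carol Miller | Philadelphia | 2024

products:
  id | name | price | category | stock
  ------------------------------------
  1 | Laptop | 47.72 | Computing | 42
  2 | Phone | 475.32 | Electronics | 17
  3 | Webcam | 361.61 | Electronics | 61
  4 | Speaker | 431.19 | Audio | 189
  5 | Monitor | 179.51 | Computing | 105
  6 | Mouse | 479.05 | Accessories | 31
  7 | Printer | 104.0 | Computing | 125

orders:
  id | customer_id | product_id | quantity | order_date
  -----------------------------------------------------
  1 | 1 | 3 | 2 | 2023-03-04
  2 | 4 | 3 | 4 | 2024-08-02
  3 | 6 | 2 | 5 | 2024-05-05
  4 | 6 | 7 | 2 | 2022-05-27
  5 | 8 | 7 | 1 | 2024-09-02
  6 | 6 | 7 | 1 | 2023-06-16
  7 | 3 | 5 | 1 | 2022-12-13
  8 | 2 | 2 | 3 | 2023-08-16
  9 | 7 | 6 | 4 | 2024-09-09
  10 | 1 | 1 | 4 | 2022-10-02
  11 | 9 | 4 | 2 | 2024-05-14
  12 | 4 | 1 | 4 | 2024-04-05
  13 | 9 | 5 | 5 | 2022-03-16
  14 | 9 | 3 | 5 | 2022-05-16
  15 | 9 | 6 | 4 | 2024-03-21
SELECT name, city FROM customers WHERE city IN ('Philadelphia', 'Dallas')

Execution result:
name | city
Noah Wilson | Philadelphia
Rose Williams | Dallas
Alice Martinez | Philadelphia
Carol Miller | Philadelphia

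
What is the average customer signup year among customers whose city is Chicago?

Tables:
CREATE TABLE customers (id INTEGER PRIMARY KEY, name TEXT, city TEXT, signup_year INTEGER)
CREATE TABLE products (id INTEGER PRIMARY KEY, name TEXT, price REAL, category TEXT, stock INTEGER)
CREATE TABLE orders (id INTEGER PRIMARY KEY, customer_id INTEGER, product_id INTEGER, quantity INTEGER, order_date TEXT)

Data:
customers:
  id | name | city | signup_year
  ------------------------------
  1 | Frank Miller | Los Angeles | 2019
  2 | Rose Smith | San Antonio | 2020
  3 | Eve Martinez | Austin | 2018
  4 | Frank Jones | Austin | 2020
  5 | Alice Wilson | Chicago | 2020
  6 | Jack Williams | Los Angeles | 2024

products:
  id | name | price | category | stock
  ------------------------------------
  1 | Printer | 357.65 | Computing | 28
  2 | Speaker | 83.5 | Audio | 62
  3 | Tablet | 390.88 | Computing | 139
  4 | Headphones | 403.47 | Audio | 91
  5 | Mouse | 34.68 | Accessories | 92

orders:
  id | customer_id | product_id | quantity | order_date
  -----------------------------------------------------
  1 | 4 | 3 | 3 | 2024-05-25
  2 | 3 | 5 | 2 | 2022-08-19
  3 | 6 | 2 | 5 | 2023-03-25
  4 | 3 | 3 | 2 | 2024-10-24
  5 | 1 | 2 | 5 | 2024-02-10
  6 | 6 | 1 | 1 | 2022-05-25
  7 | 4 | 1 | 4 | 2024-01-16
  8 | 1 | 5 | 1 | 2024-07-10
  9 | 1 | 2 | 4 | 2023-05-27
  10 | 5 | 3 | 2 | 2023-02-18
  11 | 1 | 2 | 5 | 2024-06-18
SELECT AVG(signup_year) FROM customers WHERE city = 'Chicago'

Execution result:
2020.00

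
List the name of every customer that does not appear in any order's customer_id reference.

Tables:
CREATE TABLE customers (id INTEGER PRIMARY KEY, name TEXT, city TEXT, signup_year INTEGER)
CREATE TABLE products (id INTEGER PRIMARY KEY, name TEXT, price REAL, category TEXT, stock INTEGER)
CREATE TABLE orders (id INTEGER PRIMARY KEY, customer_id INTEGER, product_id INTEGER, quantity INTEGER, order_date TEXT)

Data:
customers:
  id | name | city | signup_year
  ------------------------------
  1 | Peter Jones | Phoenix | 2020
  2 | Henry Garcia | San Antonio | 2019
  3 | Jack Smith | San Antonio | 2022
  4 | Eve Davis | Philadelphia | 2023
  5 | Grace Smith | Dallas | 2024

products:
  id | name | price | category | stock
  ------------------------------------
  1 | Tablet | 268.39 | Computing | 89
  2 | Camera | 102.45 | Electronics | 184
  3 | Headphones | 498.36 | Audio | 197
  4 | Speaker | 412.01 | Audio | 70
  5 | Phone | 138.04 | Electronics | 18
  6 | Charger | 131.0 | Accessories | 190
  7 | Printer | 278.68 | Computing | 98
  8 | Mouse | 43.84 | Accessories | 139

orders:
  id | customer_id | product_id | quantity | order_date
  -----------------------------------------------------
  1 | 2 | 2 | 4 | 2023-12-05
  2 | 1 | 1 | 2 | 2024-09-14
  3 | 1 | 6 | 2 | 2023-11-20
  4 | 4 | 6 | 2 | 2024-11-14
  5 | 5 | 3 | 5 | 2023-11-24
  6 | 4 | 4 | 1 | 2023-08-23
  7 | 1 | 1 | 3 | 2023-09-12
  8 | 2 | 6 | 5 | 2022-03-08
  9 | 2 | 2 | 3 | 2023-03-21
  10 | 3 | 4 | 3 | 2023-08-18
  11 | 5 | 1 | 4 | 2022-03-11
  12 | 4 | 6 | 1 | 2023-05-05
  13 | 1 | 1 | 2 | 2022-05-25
SELECT p.name FROM customers p LEFT JOIN orders c ON c.customer_id = p.id WHERE c.id IS NULL

Execution result:
(no rows)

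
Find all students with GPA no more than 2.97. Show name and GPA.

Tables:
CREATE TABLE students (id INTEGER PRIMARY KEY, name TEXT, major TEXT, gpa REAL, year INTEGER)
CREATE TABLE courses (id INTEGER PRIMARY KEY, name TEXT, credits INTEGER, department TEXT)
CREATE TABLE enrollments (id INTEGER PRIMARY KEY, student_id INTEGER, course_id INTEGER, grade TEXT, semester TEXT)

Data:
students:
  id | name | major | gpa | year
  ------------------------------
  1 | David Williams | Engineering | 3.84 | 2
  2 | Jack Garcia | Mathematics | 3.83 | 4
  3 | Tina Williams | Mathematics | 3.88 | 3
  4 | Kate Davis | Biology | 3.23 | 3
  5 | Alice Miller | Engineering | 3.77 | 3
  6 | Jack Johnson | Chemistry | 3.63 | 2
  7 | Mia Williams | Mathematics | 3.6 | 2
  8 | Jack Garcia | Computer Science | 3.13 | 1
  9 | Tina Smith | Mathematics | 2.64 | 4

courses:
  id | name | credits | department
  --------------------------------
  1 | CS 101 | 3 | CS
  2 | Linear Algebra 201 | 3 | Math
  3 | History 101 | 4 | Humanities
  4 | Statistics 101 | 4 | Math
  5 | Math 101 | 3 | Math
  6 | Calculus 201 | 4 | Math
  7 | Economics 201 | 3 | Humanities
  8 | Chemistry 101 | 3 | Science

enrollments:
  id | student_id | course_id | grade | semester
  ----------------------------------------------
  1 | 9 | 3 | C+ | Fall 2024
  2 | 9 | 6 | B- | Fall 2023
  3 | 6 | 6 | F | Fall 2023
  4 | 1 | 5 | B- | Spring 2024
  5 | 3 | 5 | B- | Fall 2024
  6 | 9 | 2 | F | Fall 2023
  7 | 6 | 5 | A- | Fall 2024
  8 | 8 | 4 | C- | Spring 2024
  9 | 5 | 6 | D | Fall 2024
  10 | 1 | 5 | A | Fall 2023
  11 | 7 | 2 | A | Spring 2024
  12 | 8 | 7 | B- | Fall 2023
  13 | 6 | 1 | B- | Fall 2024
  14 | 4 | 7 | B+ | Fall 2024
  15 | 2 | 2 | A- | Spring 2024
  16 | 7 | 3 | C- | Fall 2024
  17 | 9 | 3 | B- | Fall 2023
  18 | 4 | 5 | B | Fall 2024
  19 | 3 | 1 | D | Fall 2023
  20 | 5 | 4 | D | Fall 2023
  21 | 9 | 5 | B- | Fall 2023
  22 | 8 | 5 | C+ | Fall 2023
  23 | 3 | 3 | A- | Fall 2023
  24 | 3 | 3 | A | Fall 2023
SELECT name, gpa FROM students WHERE gpa <= 2.97

Execution result:
name | gpa
Tina Smith | 2.64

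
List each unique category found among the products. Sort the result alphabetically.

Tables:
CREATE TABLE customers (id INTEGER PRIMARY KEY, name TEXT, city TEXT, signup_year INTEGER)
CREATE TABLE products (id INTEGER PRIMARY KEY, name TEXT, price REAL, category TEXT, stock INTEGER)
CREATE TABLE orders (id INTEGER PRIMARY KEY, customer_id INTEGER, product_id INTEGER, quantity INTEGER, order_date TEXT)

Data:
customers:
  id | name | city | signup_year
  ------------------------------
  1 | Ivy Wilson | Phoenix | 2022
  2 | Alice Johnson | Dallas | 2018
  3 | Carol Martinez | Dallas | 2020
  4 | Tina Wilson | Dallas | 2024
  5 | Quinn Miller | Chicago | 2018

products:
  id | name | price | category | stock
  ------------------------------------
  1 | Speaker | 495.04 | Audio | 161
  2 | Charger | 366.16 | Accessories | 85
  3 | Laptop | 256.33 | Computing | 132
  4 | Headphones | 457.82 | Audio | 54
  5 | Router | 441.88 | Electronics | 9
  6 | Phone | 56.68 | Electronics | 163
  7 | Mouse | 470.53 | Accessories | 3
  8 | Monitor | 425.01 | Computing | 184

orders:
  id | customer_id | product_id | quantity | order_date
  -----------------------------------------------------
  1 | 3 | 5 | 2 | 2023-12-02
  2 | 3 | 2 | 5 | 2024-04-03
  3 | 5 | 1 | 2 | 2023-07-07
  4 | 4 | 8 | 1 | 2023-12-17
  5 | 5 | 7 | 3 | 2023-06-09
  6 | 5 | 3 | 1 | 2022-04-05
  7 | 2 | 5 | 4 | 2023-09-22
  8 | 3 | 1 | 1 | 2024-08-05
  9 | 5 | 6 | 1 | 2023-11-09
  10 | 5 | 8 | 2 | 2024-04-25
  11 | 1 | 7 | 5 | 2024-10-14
SELECT DISTINCT category FROM products ORDER BY category

Execution result:
category
Accessories
Audio
Computing
Electronics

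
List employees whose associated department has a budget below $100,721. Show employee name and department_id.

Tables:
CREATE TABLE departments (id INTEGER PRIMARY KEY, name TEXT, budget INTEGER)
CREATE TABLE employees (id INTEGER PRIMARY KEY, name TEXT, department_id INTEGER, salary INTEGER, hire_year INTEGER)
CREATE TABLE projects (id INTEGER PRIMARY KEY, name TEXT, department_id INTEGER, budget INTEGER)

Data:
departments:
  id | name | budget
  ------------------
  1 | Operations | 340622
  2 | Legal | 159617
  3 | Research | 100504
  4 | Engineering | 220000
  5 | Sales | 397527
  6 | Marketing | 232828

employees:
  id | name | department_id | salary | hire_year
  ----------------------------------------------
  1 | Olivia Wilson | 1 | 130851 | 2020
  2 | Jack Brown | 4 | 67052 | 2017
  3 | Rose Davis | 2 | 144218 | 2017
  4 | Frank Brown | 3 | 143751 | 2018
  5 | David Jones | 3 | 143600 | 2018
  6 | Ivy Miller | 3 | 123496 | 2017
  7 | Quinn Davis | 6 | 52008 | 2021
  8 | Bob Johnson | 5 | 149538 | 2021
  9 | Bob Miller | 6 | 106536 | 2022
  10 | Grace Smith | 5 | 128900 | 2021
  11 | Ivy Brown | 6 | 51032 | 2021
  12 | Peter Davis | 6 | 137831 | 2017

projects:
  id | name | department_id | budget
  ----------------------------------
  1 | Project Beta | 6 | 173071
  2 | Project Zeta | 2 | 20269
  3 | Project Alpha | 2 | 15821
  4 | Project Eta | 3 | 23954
SELECT name, department_id FROM employees WHERE department_id IN (SELECT id FROM departments WHERE budget < 100721)

Execution result:
name | department_id
Frank Brown | 3
David Jones | 3
Ivy Miller | 3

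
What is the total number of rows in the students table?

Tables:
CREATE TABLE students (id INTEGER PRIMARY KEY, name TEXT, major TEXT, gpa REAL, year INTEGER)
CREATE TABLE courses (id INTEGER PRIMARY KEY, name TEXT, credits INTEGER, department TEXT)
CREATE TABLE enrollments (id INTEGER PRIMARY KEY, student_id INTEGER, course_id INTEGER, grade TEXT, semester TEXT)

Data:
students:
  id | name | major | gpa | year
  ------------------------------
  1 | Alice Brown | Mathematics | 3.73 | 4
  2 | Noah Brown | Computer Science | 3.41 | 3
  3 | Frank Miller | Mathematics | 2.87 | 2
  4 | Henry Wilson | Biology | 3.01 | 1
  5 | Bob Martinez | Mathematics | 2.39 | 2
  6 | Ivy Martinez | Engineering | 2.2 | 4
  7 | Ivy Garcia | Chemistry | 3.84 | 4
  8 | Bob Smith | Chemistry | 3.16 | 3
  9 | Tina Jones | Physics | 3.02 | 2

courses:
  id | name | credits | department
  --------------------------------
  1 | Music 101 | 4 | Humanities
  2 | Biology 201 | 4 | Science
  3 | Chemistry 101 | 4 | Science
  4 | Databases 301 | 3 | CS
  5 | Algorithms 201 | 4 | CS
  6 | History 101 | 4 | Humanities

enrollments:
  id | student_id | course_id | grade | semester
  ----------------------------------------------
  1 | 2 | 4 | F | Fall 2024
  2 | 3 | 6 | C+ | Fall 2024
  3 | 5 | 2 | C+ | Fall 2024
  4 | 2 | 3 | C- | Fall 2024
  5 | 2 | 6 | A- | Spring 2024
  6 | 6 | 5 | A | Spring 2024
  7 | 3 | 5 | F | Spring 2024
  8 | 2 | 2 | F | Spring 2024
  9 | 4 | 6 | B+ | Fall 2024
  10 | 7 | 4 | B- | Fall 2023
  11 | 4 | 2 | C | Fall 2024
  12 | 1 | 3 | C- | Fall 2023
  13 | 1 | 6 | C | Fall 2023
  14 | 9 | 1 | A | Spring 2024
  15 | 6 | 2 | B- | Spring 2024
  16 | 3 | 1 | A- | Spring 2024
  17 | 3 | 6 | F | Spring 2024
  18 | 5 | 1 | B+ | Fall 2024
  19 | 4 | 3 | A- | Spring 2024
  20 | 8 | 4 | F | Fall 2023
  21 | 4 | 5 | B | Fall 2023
SELECT COUNT(*) FROM students

Execution result:
9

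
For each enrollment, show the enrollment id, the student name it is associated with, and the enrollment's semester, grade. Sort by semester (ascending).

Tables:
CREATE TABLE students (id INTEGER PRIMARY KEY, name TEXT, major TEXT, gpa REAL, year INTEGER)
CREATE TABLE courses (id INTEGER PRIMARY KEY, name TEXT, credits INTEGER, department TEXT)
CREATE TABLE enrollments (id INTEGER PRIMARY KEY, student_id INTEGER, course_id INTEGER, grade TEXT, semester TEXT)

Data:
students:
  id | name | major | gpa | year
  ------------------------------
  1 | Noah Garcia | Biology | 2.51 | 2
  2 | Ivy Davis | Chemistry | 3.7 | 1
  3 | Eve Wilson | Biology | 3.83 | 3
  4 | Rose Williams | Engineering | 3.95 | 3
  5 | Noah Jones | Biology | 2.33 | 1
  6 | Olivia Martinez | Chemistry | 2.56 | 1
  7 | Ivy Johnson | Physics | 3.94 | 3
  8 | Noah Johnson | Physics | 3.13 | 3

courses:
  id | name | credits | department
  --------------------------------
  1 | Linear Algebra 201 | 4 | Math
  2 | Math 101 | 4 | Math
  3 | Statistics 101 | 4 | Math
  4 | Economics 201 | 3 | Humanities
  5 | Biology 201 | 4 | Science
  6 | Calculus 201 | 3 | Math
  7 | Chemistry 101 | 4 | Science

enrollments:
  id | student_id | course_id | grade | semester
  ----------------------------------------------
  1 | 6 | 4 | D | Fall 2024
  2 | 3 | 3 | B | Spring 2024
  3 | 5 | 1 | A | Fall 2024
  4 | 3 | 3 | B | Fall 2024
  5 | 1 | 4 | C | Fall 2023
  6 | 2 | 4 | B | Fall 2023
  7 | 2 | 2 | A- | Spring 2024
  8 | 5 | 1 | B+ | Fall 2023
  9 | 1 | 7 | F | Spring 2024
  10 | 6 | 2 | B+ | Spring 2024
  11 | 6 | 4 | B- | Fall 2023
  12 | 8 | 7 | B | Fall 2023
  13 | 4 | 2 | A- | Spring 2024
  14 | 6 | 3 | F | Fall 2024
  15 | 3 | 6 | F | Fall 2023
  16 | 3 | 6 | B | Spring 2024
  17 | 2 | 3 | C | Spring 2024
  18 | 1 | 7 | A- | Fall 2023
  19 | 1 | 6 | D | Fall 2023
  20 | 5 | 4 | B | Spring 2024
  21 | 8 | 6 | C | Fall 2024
SELECT c.id, p.name AS student, c.semester, c.grade FROM enrollments c JOIN students p ON c.student_id = p.id ORDER BY c.semester ASC

Execution result:
id | student | semester | grade
5 | Noah Garcia | Fall 2023 | C
6 | Ivy Davis | Fall 2023 | B
8 | Noah Jones | Fall 2023 | B+
11 | Olivia Martinez | Fall 2023 | B-
12 | Noah Johnson | Fall 2023 | B
15 | Eve Wilson | Fall 2023 | F
18 | Noah Garcia | Fall 2023 | A-
19 | Noah Garcia | Fall 2023 | D
1 | Olivia Martinez | Fall 2024 | D
3 | Noah Jones | Fall 2024 | A
4 | Eve Wilson | Fall 2024 | B
14 | Olivia Martinez | Fall 2024 | F
21 | Noah Johnson | Fall 2024 | C
2 | Eve Wilson | Spring 2024 | B
7 | Ivy Davis | Spring 2024 | A-
9 | Noah Garcia | Spring 2024 | F
10 | Olivia Martinez | Spring 2024 | B+
13 | Rose Williams | Spring 2024 | A-
16 | Eve Wilson | Spring 2024 | B
17 | Ivy Davis | Spring 2024 | C
20 | Noah Jones | Spring 2024 | B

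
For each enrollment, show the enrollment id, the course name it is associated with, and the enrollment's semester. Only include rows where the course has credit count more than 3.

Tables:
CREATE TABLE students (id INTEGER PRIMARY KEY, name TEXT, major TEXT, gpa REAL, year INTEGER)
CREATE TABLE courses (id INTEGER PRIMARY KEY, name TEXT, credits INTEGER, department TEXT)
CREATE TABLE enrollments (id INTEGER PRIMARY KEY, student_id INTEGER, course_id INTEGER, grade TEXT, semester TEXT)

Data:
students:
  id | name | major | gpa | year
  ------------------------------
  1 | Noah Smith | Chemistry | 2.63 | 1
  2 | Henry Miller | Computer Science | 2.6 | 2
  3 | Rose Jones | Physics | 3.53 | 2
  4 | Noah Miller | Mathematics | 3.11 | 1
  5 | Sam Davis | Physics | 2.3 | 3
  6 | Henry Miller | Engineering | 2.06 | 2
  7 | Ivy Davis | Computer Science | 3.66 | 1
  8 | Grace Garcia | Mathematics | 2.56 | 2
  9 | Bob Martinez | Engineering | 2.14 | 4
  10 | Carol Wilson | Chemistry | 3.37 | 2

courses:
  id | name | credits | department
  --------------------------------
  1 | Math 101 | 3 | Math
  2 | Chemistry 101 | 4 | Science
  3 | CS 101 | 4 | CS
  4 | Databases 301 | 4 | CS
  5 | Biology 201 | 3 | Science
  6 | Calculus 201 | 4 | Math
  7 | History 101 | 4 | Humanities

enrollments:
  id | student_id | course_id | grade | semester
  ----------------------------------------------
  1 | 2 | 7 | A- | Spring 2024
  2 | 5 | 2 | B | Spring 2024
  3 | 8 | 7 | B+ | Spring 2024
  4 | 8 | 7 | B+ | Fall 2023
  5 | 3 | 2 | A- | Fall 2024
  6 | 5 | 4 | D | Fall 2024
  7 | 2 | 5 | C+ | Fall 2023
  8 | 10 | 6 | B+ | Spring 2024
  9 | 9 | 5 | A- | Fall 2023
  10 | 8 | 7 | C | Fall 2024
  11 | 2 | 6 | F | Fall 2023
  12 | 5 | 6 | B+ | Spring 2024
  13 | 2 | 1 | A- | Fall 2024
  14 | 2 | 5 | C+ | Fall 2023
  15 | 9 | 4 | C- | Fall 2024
SELECT c.id, p.name AS course, c.semester FROM enrollments c JOIN courses p ON c.course_id = p.id WHERE p.credits > 3

Execution result:
id | course | semester
1 | History 101 | Spring 2024
2 | Chemistry 101 | Spring 2024
3 | History 101 | Spring 2024
4 | History 101 | Fall 2023
5 | Chemistry 101 | Fall 2024
6 | Databases 301 | Fall 2024
8 | Calculus 201 | Spring 2024
10 | History 101 | Fall 2024
11 | Calculus 201 | Fall 2023
12 | Calculus 201 | Spring 2024
15 | Databases 301 | Fall 2024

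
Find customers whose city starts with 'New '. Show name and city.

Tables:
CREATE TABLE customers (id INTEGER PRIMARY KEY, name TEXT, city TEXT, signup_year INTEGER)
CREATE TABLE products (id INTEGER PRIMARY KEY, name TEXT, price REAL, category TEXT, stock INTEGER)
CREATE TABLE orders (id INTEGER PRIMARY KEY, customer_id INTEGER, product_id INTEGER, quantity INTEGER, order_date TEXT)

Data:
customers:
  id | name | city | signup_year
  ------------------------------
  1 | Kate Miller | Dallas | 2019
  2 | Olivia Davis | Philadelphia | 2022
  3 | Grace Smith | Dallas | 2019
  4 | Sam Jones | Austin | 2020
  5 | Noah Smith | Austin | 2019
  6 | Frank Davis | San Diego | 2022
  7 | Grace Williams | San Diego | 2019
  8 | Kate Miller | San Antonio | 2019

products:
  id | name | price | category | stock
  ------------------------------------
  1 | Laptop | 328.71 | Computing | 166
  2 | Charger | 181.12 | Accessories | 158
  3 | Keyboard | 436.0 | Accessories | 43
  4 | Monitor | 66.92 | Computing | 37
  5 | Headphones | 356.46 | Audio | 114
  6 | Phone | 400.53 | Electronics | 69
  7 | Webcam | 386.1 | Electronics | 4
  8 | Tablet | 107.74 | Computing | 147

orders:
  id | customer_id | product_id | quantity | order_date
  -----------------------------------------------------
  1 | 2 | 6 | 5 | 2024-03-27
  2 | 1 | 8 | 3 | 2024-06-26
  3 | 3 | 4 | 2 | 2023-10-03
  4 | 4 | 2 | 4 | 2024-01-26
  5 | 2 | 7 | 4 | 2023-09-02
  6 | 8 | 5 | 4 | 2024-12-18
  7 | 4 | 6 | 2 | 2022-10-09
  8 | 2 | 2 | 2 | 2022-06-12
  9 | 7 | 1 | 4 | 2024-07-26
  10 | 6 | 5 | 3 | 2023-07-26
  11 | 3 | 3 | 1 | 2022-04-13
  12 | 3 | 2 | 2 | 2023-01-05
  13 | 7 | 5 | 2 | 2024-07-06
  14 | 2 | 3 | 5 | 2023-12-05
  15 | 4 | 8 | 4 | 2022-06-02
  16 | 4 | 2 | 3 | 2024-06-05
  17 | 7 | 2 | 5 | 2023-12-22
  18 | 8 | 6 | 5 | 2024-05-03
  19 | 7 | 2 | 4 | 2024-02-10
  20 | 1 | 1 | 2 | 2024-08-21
SELECT name, city FROM customers WHERE city LIKE 'New %'

Execution result:
(no rows)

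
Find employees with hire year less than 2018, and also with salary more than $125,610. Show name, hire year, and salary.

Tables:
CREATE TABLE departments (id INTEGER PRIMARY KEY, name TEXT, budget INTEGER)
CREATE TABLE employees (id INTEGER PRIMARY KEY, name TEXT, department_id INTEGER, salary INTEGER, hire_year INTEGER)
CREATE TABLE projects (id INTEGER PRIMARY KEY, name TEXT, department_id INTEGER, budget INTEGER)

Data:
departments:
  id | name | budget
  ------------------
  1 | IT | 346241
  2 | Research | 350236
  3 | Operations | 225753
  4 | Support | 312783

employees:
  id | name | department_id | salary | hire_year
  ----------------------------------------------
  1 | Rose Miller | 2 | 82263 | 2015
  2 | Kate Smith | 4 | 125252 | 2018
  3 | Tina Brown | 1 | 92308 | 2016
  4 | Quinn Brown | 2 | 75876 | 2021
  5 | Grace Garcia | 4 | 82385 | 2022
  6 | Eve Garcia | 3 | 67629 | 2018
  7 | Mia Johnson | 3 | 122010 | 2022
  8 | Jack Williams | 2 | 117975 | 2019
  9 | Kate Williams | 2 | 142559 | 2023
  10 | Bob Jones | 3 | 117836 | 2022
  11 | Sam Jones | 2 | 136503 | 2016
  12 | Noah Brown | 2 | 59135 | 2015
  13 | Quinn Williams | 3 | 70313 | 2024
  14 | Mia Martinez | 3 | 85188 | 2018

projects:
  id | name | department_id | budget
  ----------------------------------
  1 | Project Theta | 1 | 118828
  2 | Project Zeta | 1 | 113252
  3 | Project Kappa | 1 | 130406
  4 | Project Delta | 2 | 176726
SELECT name, hire_year, salary FROM employees WHERE hire_year < 2018 AND salary > 125610

Execution result:
name | hire_year | salary
Sam Jones | 2016 | 136503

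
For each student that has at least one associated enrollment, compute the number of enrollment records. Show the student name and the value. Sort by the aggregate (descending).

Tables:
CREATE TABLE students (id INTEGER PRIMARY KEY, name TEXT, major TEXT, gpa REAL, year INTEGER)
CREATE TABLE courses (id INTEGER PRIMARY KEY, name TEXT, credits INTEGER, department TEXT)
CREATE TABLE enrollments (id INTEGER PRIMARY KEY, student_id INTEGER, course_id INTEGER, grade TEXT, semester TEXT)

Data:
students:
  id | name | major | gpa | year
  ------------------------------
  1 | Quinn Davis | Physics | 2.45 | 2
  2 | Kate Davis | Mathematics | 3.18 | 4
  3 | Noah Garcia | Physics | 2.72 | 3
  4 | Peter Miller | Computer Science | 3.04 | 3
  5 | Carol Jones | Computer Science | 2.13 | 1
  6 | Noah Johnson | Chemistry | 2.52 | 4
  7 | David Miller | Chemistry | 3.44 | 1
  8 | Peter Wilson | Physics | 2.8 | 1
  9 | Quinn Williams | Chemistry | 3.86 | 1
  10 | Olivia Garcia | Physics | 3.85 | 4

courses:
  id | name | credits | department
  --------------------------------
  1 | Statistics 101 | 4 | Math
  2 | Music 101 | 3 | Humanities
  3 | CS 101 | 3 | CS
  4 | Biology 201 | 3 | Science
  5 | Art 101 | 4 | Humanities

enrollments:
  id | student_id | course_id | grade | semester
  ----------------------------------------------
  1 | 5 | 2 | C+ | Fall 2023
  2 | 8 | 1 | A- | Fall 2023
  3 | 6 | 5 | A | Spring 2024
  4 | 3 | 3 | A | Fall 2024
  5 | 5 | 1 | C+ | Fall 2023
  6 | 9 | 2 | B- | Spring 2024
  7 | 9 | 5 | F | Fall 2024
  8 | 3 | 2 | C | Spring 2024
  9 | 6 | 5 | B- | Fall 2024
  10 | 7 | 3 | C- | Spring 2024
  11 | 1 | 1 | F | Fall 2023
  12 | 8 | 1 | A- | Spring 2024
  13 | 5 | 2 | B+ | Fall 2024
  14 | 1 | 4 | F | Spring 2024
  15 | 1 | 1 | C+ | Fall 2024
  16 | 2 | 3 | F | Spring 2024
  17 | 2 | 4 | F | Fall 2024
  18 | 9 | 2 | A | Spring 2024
SELECT p.name, COUNT(*) AS n FROM enrollments c JOIN students p ON c.student_id = p.id GROUP BY p.id, p.name ORDER BY n DESC

Execution result:
name | n
Quinn Davis | 3
Carol Jones | 3
Quinn Williams | 3
Kate Davis | 2
Noah Garcia | 2
Noah Johnson | 2
Peter Wilson | 2
David Miller | 1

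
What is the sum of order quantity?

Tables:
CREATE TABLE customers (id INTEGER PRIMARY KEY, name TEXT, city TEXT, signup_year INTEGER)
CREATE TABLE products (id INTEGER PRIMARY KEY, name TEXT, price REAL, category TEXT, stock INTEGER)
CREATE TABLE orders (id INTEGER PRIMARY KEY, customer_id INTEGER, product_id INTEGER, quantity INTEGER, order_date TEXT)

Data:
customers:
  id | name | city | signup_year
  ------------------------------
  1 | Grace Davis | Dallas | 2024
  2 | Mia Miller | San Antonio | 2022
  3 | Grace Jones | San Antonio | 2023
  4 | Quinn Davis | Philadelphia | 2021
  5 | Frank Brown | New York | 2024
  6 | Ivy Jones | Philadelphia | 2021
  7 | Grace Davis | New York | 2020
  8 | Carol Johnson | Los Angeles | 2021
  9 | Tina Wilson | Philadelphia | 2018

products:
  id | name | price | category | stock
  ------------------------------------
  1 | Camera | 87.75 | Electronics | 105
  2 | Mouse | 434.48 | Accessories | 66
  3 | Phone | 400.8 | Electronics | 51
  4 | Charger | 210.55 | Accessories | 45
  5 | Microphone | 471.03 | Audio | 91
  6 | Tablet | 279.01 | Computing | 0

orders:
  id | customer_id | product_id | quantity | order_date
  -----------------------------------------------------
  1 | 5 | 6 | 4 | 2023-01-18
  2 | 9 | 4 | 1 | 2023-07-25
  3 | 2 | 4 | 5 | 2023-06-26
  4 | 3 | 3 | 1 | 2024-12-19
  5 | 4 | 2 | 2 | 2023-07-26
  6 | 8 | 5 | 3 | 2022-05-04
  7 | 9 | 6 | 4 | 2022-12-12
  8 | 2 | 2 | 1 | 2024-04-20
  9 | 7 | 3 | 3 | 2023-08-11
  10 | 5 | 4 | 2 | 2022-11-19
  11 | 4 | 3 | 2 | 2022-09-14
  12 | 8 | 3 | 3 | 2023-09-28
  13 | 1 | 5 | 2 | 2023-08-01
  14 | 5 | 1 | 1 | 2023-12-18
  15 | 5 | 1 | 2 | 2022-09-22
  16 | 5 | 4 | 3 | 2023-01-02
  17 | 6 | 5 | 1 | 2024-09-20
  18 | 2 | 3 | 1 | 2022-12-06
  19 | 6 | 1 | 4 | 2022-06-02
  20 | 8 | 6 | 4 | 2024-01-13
SELECT SUM(quantity) FROM orders

Execution result:
49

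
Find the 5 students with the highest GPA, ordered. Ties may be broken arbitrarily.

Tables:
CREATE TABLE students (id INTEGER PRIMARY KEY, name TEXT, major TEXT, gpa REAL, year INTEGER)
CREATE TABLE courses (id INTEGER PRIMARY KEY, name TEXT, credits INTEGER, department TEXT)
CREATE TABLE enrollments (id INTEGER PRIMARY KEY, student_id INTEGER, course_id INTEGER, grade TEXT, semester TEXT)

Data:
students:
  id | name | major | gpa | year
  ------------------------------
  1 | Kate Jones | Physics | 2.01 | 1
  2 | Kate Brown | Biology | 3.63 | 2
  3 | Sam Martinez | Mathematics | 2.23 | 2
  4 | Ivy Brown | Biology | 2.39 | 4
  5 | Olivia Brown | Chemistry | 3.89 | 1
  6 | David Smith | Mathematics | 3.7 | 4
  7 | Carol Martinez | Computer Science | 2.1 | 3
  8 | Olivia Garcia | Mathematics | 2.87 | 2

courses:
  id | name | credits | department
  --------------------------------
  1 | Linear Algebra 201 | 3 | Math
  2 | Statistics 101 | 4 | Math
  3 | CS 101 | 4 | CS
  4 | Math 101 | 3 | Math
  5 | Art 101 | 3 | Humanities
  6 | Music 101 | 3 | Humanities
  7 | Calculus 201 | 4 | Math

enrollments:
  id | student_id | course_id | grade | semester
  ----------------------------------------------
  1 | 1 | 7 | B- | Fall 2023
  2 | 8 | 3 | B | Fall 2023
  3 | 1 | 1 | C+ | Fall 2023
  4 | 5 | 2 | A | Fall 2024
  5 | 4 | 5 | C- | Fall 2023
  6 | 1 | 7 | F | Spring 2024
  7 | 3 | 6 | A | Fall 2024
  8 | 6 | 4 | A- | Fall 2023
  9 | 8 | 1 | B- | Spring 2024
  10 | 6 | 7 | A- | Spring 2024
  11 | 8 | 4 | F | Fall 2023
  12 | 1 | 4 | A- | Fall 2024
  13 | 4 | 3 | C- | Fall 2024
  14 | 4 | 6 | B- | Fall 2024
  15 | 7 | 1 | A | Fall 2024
SELECT name, gpa FROM students ORDER BY gpa DESC LIMIT 5

Execution result:
name | gpa
Olivia Brown | 3.89
David Smith | 3.70
Kate Brown | 3.63
Olivia Garcia | 2.87
Ivy Brown | 2.39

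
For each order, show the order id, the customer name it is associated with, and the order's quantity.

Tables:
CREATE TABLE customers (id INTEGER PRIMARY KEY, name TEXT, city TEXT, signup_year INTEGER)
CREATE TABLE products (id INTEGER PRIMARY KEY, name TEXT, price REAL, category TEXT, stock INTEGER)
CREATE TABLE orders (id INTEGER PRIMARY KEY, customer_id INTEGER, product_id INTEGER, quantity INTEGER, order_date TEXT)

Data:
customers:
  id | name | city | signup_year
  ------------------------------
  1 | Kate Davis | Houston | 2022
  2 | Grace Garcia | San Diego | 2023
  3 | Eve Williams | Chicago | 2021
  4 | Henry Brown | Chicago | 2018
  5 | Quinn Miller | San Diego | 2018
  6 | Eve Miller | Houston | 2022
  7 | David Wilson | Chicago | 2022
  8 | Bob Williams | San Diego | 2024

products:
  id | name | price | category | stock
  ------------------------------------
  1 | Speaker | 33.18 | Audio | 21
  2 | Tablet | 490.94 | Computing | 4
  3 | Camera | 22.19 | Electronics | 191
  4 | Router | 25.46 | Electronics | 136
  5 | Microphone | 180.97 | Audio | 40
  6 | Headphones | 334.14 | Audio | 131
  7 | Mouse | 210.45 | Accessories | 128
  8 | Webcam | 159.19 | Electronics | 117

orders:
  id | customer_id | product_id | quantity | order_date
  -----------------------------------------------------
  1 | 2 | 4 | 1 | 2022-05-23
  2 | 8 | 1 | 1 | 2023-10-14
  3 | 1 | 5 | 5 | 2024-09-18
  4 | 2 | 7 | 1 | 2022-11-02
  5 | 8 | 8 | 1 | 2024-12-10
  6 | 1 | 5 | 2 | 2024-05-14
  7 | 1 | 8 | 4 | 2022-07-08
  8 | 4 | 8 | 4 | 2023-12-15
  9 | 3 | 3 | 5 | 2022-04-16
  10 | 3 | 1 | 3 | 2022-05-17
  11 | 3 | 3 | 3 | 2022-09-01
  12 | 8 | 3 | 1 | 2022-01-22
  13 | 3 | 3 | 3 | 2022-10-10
SELECT c.id, p.name AS customer, c.quantity FROM orders c JOIN customers p ON c.customer_id = p.id

Execution result:
id | customer | quantity
1 | Grace Garcia | 1
2 | Bob Williams | 1
3 | Kate Davis | 5
4 | Grace Garcia | 1
5 | Bob Williams | 1
6 | Kate Davis | 2
7 | Kate Davis | 4
8 | Henry Brown | 4
9 | Eve Williams | 5
10 | Eve Williams | 3
11 | Eve Williams | 3
12 | Bob Williams | 1
13 | Eve Williams | 3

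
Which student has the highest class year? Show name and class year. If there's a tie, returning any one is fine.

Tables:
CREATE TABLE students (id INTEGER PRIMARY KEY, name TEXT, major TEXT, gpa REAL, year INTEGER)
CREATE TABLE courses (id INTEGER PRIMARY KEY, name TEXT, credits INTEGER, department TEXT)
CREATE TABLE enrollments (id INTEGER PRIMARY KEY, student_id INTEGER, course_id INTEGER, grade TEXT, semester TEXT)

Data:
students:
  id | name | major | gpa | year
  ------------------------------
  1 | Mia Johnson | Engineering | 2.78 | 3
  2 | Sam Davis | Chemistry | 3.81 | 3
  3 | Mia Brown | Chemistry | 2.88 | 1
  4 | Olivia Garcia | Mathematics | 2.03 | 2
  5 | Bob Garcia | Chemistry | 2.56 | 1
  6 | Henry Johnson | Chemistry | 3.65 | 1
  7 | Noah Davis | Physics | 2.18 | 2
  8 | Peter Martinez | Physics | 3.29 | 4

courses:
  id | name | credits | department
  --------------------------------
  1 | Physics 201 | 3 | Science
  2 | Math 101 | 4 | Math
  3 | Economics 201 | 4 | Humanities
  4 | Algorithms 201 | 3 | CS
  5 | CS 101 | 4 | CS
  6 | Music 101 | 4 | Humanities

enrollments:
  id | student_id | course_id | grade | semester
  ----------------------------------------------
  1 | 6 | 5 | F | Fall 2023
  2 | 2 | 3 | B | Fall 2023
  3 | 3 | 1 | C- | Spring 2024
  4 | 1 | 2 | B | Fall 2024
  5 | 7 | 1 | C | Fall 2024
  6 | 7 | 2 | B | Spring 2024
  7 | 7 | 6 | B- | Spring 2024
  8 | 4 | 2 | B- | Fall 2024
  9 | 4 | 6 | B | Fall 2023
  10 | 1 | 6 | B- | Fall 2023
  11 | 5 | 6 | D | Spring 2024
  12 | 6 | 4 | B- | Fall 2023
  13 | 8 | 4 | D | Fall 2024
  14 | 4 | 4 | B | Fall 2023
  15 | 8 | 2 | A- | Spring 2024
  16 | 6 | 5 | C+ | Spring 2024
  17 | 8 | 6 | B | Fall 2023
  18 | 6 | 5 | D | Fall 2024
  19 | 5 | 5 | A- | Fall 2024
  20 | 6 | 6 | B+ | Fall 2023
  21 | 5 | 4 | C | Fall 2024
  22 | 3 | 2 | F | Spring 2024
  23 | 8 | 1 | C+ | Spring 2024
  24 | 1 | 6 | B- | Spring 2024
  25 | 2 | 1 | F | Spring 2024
SELECT name, year FROM students ORDER BY year DESC LIMIT 1

Execution result:
name | year
Peter Martinez | 4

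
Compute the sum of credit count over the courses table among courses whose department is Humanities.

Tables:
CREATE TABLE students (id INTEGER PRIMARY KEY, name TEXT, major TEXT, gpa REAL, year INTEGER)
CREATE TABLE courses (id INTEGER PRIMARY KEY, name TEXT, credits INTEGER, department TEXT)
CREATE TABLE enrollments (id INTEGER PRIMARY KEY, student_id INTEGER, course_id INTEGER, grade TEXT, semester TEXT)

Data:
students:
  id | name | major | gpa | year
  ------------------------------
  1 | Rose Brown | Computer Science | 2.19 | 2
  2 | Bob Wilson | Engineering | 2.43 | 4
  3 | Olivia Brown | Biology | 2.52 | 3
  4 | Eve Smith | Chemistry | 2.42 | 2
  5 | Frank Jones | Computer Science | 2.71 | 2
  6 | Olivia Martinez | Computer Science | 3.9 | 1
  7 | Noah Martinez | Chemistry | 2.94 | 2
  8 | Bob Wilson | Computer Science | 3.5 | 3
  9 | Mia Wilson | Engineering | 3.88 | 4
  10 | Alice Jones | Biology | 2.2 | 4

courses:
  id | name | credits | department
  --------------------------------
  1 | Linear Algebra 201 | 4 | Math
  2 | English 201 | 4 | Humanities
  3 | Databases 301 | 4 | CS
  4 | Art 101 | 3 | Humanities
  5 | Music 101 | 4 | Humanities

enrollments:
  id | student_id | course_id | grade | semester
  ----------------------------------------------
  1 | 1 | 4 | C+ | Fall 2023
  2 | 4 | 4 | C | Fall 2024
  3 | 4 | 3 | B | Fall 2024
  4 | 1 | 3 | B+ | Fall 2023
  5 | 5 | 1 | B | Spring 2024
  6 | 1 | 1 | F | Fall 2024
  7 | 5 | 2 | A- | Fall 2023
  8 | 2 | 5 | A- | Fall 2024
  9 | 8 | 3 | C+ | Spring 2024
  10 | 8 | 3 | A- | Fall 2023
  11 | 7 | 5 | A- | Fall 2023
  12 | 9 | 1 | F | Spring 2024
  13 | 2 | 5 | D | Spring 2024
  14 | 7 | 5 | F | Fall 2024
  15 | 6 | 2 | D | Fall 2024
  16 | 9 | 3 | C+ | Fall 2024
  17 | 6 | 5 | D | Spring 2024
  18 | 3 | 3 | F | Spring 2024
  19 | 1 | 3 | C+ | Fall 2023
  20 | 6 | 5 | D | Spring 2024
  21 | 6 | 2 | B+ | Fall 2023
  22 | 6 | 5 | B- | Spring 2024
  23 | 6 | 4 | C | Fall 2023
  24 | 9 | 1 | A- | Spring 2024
SELECT SUM(credits) FROM courses WHERE department = 'Humanities'

Execution result:
11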